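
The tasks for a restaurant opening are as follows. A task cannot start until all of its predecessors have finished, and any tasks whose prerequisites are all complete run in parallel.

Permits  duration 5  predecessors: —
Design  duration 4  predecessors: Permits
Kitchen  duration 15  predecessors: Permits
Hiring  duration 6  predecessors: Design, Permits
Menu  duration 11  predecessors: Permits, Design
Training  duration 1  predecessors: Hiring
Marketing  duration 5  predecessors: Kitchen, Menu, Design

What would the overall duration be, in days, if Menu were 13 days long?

Critical path before the change: Permits→Design→Menu→Marketing = 5+4+11+5 = 25 giving 25 days.
Menu is on the critical path; changing it to 13 makes that path 27 days.
That remains the longest chain; total 27 days.

27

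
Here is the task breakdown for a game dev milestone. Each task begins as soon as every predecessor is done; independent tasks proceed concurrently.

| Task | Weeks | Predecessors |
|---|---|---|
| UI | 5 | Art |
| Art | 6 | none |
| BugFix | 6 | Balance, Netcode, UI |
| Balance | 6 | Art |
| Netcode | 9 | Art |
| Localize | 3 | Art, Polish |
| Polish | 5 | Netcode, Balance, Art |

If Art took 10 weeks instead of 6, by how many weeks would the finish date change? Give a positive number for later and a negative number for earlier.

Actual critical path: Art→Netcode→Polish→Localize = 6+9+5+3 = 23 ⇒ 23 weeks.
Art is on the critical path; changing it to 10 makes that path 27 weeks.
The critical path is still Art→Netcode→Polish→Localize; finish is now 27 weeks.
Change in finish: 27 − 23 = +4 weeks.

4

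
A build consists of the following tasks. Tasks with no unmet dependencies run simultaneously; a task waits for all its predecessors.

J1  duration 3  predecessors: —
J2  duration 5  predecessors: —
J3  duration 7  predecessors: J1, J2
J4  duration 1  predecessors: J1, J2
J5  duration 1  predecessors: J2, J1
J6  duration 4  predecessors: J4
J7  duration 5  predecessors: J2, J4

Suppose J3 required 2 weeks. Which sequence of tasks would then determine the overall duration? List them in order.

Actual critical path: J2→J3 = 5+7 = 12 ⇒ 12 weeks.
J3 is on the critical path; changing it to 2 makes that path 7 weeks.
The binding chain switches to J2→J4→J7 = 5+1+5 = 11; finish 11 weeks.

J2, J4, J7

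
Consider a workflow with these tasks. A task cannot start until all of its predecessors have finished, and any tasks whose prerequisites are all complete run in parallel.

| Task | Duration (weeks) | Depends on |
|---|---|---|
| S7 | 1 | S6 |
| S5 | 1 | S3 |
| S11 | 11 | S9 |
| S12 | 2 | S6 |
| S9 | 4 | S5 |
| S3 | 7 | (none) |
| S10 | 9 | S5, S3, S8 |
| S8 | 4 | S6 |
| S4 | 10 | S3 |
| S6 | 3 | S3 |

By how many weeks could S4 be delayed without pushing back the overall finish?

6

Critical path: S3→S5→S9→S11 = 7+1+4+11 = 23, so the finish is 23 weeks.
S4 finishes as early as 17 and must finish by 23.
Slack of S4 = 13 − 7 = 6 weeks.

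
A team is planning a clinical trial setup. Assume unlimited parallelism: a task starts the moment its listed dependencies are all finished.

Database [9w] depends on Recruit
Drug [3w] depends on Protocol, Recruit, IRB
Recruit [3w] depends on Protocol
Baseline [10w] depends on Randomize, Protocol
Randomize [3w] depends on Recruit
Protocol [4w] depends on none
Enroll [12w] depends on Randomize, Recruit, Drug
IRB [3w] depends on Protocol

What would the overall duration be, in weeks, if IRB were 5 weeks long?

As given, the longest chain is Protocol→IRB→Drug→Enroll = 4+3+3+12 = 22, so the finish is 22 weeks.
IRB lies on that path, so at 5 weeks the path becomes 24 weeks.
That remains the longest chain; total 24 weeks.

24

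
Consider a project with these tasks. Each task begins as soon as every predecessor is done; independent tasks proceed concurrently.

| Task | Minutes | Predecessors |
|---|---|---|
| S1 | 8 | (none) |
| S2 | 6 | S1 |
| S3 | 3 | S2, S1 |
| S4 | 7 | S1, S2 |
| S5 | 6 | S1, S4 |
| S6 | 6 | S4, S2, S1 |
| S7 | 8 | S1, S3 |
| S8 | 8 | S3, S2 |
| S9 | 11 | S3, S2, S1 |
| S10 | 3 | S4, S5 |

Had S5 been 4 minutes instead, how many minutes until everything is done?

Critical path before the change: S1→S2→S4→S5→S10 = 8+6+7+6+3 = 30 giving 30 minutes.
Since S5 is critical, the -2 change carries straight to that chain (now 28 minutes).
Now S1→S2→S3→S9 = 8+6+3+11 = 28 is longest, so the finish becomes 28 minutes.

28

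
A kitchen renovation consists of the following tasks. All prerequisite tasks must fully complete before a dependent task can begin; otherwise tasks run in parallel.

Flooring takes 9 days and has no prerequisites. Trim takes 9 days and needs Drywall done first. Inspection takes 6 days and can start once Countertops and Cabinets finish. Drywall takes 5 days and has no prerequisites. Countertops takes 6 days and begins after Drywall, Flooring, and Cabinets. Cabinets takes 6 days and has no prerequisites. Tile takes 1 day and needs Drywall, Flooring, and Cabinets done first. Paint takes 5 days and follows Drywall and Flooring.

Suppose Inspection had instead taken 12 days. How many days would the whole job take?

Actual critical path: Flooring→Countertops→Inspection = 9+6+6 = 21 ⇒ 21 days.
Inspection lies on that path, so at 12 days the path becomes 27 days.
That remains the longest chain; total 27 days.

27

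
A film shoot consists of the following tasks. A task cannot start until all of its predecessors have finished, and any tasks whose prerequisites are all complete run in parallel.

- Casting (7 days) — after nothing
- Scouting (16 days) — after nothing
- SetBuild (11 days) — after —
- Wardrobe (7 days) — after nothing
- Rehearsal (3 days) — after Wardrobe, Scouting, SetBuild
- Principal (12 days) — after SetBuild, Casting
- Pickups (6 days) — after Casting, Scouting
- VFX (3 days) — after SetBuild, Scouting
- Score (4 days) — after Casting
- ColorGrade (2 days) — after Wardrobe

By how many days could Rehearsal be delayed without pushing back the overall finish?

The longest chain is SetBuild→Principal = 11+12 = 23; overall finish 23 days.
Longest path through Rehearsal: 19 days (earliest finish 19, latest finish 23).
Slack of Rehearsal = 20 − 16 = 4 days.

4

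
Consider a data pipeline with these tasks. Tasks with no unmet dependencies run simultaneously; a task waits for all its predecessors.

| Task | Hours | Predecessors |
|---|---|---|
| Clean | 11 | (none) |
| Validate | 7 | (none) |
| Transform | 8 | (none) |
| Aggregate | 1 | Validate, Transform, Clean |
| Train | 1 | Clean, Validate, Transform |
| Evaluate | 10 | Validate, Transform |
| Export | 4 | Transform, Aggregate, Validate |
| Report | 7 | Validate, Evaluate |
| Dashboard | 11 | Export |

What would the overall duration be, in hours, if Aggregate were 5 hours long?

31

As given, the longest chain is Clean→Aggregate→Export→Dashboard = 11+1+4+11 = 27, so the finish is 27 hours.
Aggregate lies on that path, so at 5 hours the path becomes 31 hours.
No other chain overtakes it, so the finish is 31 hours.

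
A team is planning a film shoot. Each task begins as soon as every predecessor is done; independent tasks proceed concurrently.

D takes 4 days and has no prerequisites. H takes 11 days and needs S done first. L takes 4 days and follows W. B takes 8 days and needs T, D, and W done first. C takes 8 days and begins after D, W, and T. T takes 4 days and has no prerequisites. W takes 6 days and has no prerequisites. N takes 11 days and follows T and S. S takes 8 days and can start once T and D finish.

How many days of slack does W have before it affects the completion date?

9

Critical path: T→S→N = 4+8+11 = 23, so the finish is 23 days.
The longest chain containing W totals 14 days.
So W can slip 15 − 6 = 9 days.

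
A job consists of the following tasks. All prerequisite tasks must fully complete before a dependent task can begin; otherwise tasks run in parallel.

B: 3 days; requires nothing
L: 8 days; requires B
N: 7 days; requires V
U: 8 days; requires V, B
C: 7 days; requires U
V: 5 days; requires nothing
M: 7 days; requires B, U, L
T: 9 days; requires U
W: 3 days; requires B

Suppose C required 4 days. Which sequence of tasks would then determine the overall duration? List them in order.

V, U, T

Baseline: V→U→T = 5+8+9 = 22 → 22 days.
The longest path through C is only 20 days, so C has float 2.
No other chain overtakes it, so the finish is 22 days.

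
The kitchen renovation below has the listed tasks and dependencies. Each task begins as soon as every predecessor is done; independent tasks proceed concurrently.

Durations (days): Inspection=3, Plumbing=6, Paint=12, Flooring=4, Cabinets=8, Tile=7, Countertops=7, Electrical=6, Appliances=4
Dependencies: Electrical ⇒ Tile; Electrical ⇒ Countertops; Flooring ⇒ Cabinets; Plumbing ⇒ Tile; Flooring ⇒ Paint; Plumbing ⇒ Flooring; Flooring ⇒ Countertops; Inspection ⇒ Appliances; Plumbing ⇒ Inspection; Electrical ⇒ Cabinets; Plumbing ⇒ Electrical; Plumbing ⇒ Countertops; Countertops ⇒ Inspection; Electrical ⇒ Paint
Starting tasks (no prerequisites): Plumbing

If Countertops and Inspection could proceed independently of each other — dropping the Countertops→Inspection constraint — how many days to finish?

24

Original critical path: Plumbing→Electrical→Countertops→Inspection→Appliances = 6+6+7+3+4 = 26 ⇒ 26 days.
Without Countertops→Inspection, Inspection's earliest start moves from 19 to 6.
The longest chain is now Plumbing→Electrical→Paint = 6+6+12 = 24, so the kitchen renovation takes 24 days.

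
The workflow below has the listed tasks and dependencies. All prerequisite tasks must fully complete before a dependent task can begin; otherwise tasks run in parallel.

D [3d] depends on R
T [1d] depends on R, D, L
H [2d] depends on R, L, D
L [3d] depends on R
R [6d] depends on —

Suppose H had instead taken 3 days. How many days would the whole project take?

As given, the longest chain is R→D→H = 6+3+2 = 11, so the finish is 11 days.
Since H is critical, the +1 change carries straight to that chain (now 12 days).
The critical path is still R→D→H; finish is now 12 days.

12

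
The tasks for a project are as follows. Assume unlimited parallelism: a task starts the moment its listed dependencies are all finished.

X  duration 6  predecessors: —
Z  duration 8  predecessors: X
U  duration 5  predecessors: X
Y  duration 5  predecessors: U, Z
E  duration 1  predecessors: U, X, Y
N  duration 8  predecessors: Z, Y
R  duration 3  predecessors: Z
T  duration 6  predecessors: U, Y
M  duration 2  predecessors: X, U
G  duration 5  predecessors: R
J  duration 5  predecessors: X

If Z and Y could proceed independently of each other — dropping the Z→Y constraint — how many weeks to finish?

24

With the dependency in place, X→Z→Y→N = 6+8+5+8 = 27 sets the finish at 27 weeks.
Without Z→Y, Y's earliest start moves from 14 to 11.
New critical path: X→U→Y→N = 6+5+5+8 = 24 ⇒ 24 weeks.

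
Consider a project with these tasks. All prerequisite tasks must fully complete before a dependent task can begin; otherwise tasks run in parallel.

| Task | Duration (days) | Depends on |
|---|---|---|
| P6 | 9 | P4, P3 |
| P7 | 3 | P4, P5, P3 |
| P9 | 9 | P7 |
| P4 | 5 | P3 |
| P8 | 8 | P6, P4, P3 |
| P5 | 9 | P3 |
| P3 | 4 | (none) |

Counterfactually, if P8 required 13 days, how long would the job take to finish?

31

Baseline: P3→P4→P6→P8 = 4+5+9+8 = 26 → 26 days.
Since P8 is critical, the +5 change carries straight to that chain (now 31 days).
No other chain overtakes it, so the finish is 31 days.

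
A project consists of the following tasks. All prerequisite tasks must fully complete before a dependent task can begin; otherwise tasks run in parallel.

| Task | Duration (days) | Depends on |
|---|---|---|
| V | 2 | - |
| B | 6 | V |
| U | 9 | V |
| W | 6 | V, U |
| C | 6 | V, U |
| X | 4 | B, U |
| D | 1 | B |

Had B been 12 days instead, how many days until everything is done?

Actual critical path: V→U→W = 2+9+6 = 17 ⇒ 17 days.
B has 5 days of float (longest path through it is 12).
Now V→B→X = 2+12+4 = 18 is longest, so the finish becomes 18 days.

18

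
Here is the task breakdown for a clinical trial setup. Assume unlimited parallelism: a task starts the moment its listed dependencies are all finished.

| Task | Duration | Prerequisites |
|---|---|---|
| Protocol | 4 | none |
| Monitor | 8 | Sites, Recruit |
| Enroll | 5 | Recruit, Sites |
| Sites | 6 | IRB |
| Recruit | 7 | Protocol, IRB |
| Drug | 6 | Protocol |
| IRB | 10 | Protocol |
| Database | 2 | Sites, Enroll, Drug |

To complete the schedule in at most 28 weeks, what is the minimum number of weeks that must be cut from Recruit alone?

1

Current finish: 29 weeks; target: 28.
Recruit is on every critical path, so each week cut from Recruit cuts the finish by one (this holds down to a finish of 28).
Need 29 − 28 = 1 week off Recruit → Recruit becomes 6 weeks, finish becomes 28.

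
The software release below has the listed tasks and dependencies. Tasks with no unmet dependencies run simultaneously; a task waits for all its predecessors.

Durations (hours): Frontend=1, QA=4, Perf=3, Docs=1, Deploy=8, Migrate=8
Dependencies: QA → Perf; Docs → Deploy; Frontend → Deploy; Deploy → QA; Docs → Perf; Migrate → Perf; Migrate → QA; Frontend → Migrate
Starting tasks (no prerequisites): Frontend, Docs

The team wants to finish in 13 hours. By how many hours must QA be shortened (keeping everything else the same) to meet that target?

3

Current finish: 16 hours; target: 13.
QA is on every critical path, so each hour cut from QA cuts the finish by one (this holds down to a finish of 13).
Need 16 − 13 = 3 hours off QA → QA becomes 1 hour, finish becomes 13.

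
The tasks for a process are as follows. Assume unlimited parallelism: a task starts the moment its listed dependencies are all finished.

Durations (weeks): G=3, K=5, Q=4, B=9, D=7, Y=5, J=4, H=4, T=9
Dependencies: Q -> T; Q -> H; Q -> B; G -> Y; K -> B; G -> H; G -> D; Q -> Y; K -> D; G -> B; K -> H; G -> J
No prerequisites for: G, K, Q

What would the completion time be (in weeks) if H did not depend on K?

With the dependency in place, K→B = 5+9 = 14 sets the finish at 14 weeks.
Without K→H, H's earliest start moves from 5 to 4.
New critical path: K→B = 5+9 = 14 ⇒ 14 weeks.

14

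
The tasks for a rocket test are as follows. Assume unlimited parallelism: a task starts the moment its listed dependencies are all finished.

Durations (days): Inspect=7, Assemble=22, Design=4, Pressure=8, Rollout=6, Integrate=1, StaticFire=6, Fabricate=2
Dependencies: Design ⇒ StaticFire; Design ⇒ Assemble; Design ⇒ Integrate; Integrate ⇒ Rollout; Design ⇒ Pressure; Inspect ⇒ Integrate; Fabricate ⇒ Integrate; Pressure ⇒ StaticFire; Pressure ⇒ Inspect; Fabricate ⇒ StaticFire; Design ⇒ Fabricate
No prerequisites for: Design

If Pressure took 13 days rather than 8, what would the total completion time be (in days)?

31

The binding path is Design→Pressure→Inspect→Integrate→Rollout = 4+8+7+1+6 = 26; finish at 26 days.
Pressure is on the critical path; changing it to 13 makes that path 31 days.
No other chain overtakes it, so the finish is 31 days.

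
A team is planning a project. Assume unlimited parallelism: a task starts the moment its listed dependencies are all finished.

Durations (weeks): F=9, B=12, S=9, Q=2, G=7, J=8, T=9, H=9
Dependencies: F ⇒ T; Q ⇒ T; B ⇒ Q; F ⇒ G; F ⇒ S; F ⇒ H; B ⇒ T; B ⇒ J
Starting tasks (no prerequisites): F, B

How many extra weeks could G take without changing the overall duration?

7

The longest chain is B→Q→T = 12+2+9 = 23; overall finish 23 weeks.
Longest path through G: 16 weeks (earliest finish 16, latest finish 23).
Slack of G = 16 − 9 = 7 weeks.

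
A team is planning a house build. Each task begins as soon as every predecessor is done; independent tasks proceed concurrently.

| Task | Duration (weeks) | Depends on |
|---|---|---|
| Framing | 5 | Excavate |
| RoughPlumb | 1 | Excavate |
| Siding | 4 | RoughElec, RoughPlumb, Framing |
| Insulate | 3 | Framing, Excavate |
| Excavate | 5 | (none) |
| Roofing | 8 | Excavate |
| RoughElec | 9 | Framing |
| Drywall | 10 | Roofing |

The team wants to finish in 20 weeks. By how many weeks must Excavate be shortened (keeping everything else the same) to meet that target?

Current finish: 23 weeks; target: 20.
Excavate is on every critical path, so each week cut from Excavate cuts the finish by one (this holds down to a finish of 19).
Need 23 − 20 = 3 weeks off Excavate → Excavate becomes 2 weeks, finish becomes 20.

3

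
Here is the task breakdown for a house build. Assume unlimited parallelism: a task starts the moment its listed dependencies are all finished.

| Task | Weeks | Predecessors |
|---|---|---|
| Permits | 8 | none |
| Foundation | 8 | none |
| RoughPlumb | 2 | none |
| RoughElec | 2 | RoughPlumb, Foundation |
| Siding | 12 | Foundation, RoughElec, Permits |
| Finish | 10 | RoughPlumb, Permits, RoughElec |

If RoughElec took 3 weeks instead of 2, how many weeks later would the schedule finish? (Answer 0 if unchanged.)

Actual critical path: Foundation→RoughElec→Siding = 8+2+12 = 22 ⇒ 22 weeks.
RoughElec lies on that path, so at 3 weeks the path becomes 23 weeks.
The critical path is still Foundation→RoughElec→Siding; finish is now 23 weeks.
Change in finish: 23 − 22 = +1 weeks.

1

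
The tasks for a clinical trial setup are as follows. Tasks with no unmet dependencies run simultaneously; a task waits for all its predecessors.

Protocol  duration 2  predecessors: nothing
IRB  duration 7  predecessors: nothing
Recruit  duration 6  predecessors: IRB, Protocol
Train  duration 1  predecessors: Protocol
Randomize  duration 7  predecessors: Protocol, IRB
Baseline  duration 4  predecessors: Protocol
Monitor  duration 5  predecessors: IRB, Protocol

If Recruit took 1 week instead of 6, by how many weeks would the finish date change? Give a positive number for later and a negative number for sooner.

0

Actual critical path: IRB→Randomize = 7+7 = 14 ⇒ 14 weeks.
Recruit is off the critical path — its longest chain is 13 weeks, giving 1 of slack.
No other chain overtakes it, so the finish is 14 weeks.
Change in finish: 14 − 14 = +0 weeks.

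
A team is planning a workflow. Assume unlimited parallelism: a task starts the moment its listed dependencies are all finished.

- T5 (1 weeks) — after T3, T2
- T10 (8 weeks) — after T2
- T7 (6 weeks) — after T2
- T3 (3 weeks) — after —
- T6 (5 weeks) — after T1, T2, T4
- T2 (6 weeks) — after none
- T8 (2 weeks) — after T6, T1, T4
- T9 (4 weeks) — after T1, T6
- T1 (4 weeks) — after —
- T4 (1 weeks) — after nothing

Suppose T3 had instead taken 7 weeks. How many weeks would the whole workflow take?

15

Baseline: T2→T6→T9 = 6+5+4 = 15 → 15 weeks.
T3 has 11 weeks of float (longest path through it is 4).
That remains the longest chain; total 15 weeks.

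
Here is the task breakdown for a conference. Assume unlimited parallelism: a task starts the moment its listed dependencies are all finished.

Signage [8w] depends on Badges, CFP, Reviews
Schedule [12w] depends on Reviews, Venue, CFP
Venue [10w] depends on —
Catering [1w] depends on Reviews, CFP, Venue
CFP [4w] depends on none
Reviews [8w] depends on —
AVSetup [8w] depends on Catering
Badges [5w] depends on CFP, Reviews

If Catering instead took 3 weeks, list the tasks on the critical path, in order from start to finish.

Actual critical path: Venue→Schedule = 10+12 = 22 ⇒ 22 weeks.
Catering is off the critical path — its longest chain is 19 weeks, giving 3 of slack.
The critical path is still Venue→Schedule; finish is now 22 weeks.

Venue, Schedule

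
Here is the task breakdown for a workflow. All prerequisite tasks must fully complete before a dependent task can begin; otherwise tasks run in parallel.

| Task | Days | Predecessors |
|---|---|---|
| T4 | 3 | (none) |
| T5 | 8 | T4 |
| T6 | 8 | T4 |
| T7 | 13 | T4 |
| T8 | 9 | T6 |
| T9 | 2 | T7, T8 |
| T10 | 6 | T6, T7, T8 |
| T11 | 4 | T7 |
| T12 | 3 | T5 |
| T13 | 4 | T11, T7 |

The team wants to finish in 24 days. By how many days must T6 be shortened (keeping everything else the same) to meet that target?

Current finish: 26 days; target: 24.
T6 is on every critical path, so each day cut from T6 cuts the finish by one (this holds down to a finish of 24).
Need 26 − 24 = 2 days off T6 → T6 becomes 6 days, finish becomes 24.

2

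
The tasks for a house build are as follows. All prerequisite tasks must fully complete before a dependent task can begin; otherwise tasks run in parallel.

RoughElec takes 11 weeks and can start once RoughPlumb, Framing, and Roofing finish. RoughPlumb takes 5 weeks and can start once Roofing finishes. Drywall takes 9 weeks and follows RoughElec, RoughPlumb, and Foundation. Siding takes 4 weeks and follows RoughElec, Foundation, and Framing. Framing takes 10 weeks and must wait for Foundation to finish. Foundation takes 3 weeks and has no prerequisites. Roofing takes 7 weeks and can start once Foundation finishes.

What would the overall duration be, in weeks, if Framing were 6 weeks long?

Critical path before the change: Foundation→Roofing→RoughPlumb→RoughElec→Drywall = 3+7+5+11+9 = 35 giving 35 weeks.
Framing has 2 weeks of float (longest path through it is 33).
The critical path is still Foundation→Roofing→RoughPlumb→RoughElec→Drywall; finish is now 35 weeks.

35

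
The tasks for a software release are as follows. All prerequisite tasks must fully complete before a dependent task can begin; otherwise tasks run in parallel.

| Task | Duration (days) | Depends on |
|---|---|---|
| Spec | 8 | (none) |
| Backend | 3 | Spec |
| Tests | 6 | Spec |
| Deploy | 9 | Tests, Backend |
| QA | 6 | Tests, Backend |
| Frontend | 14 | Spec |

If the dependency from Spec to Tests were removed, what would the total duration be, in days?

Original critical path: Spec→Tests→Deploy = 8+6+9 = 23 ⇒ 23 days.
Without Spec→Tests, Tests's earliest start moves from 8 to 0.
The longest chain is now Spec→Frontend = 8+14 = 22, so the job takes 22 days.

22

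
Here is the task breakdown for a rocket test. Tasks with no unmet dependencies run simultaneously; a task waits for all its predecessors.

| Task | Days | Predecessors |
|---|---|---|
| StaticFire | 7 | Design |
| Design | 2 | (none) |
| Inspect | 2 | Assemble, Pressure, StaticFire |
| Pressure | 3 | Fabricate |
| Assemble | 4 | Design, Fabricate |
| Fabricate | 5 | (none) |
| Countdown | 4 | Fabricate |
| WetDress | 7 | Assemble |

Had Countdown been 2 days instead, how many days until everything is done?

The binding path is Fabricate→Assemble→WetDress = 5+4+7 = 16; finish at 16 days.
Countdown has 7 days of float (longest path through it is 9).
The critical path is still Fabricate→Assemble→WetDress; finish is now 16 days.

16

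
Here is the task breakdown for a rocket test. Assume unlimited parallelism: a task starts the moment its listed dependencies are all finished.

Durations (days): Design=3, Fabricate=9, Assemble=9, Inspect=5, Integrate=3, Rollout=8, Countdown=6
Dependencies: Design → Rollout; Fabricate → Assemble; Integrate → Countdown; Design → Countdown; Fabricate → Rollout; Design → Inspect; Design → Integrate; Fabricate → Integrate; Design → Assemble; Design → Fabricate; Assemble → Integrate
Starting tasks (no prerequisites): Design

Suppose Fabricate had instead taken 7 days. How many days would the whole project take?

28

As given, the longest chain is Design→Fabricate→Assemble→Integrate→Countdown = 3+9+9+3+6 = 30, so the finish is 30 days.
Fabricate is on the critical path; changing it to 7 makes that path 28 days.
No other chain overtakes it, so the finish is 28 days.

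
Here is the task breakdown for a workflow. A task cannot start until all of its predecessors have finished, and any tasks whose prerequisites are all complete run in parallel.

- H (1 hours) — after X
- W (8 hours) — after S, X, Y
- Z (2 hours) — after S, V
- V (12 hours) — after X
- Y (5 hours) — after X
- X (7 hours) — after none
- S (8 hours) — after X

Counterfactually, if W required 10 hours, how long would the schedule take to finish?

25

Critical path before the change: X→S→W = 7+8+8 = 23 giving 23 hours.
Since W is critical, the +2 change carries straight to that chain (now 25 hours).
That remains the longest chain; total 25 hours.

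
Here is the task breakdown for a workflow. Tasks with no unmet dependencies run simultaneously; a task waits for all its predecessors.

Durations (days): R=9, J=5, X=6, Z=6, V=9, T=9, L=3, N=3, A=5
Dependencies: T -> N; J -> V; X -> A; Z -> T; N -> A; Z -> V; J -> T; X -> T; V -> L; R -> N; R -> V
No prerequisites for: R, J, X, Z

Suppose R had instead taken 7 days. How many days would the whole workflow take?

23

As given, the longest chain is X→T→N→A = 6+9+3+5 = 23, so the finish is 23 days.
R has 2 days of float (longest path through it is 21).
That remains the longest chain; total 23 days.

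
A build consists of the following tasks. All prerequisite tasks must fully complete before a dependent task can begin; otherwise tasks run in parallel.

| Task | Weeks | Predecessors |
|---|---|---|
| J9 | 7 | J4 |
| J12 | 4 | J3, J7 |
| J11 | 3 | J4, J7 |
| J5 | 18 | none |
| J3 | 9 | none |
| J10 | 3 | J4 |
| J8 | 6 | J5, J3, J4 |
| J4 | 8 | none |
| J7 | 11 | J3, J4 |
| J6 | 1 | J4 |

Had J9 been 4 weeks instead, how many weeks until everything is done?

24

Baseline: J3→J7→J12 = 9+11+4 = 24 → 24 weeks.
J9 has 9 weeks of float (longest path through it is 15).
The critical path is still J3→J7→J12; finish is now 24 weeks.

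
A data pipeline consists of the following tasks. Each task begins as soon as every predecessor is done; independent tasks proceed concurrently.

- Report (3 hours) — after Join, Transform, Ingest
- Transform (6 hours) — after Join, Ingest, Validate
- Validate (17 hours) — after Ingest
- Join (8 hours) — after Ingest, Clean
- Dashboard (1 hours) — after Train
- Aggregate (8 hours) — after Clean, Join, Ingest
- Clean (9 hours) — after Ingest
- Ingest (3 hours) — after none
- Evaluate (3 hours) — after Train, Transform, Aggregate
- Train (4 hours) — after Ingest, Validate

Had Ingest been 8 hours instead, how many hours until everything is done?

36

Critical path before the change: Ingest→Clean→Join→Aggregate→Evaluate = 3+9+8+8+3 = 31 giving 31 hours.
Ingest is on the critical path; changing it to 8 makes that path 36 hours.
That remains the longest chain; total 36 hours.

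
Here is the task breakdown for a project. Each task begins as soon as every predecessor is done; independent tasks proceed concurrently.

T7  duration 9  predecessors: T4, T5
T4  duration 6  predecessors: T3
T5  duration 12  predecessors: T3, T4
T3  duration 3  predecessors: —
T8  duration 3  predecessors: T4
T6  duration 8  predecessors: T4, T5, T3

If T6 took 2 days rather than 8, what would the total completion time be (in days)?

30

Critical path before the change: T3→T4→T5→T7 = 3+6+12+9 = 30 giving 30 days.
T6 has 1 day of float (longest path through it is 29).
No other chain overtakes it, so the finish is 30 days.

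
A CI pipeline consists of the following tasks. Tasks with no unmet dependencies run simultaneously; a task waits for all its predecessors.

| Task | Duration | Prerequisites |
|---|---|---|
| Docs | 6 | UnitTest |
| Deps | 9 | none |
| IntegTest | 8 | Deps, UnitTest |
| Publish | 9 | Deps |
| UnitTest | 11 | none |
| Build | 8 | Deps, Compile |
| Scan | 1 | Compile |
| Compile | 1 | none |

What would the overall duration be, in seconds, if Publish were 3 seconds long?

19

As given, the longest chain is UnitTest→IntegTest = 11+8 = 19, so the finish is 19 seconds.
The longest path through Publish is only 18 seconds, so Publish has float 1.
The critical path is still UnitTest→IntegTest; finish is now 19 seconds.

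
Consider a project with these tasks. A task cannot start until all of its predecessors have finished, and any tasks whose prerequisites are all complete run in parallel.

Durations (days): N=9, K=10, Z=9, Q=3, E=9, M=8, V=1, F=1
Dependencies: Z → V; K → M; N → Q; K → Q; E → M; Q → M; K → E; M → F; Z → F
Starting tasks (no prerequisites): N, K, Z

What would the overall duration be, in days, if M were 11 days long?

Critical path before the change: K→E→M→F = 10+9+8+1 = 28 giving 28 days.
Since M is critical, the +3 change carries straight to that chain (now 31 days).
No other chain overtakes it, so the finish is 31 days.

31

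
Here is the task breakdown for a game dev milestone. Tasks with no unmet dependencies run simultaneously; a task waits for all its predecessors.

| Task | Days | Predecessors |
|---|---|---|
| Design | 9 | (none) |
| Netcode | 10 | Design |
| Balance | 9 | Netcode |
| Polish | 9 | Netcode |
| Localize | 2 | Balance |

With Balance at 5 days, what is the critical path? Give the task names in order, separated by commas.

Design, Netcode, Polish

Baseline: Design→Netcode→Balance→Localize = 9+10+9+2 = 30 → 30 days.
Balance is on the critical path; changing it to 5 makes that path 26 days.
The binding chain switches to Design→Netcode→Polish = 9+10+9 = 28; finish 28 days.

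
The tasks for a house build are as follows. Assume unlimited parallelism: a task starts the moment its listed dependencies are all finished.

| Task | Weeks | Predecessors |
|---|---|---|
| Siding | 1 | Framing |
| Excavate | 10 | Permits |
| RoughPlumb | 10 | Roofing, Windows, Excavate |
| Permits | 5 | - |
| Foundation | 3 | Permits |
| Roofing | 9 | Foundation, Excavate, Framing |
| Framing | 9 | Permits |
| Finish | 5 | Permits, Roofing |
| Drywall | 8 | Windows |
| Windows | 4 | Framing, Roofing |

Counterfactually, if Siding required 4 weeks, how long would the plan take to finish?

Critical path before the change: Permits→Excavate→Roofing→Windows→RoughPlumb = 5+10+9+4+10 = 38 giving 38 weeks.
Siding has 23 weeks of float (longest path through it is 15).
That remains the longest chain; total 38 weeks.

38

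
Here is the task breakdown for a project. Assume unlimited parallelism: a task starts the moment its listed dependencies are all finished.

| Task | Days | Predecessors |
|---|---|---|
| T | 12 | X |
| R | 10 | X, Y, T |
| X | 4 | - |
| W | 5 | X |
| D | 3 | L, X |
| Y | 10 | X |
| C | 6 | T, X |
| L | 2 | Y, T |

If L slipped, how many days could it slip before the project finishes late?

5

X→T→R = 4+12+10 = 26 sets the makespan at 26 days.
L finishes as early as 18 and must finish by 23.
Float = 26 − 21 = 5.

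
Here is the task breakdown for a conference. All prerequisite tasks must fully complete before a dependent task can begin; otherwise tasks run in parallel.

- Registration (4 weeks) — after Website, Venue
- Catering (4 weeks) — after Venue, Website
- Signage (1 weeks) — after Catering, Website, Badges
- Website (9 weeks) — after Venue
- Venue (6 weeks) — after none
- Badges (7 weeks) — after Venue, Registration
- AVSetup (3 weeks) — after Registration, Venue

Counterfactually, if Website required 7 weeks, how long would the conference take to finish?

Baseline: Venue→Website→Registration→Badges→Signage = 6+9+4+7+1 = 27 → 27 weeks.
Since Website is critical, the -2 change carries straight to that chain (now 25 weeks).
No other chain overtakes it, so the finish is 25 weeks.

25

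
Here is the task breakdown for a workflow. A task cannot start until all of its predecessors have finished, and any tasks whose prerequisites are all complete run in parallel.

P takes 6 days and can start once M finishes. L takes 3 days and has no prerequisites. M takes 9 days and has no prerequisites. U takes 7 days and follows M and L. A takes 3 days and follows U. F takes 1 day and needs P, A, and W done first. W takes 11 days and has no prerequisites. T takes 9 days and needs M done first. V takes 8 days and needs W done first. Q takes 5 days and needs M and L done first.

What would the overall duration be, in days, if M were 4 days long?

19

Baseline: M→U→A→F = 9+7+3+1 = 20 → 20 days.
Since M is critical, the -5 change carries straight to that chain (now 15 days).
Now W→V = 11+8 = 19 is longest, so the finish becomes 19 days.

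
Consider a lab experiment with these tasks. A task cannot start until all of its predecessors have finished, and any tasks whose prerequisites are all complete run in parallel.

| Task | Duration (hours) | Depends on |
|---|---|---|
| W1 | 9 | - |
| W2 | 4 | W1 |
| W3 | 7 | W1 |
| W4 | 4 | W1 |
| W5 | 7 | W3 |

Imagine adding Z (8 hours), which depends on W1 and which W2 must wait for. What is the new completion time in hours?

23

Originally the plan takes 23 hours.
With Z inserted, W2 now waits for max(W1, Z).
New critical path: W1→W3→W5 = 9+7+7 = 23 ⇒ 23 hours.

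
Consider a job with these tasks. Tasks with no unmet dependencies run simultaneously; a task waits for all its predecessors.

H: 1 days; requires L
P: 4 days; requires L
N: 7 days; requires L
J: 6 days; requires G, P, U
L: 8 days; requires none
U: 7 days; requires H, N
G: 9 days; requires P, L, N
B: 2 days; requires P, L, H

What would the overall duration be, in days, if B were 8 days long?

30

The binding path is L→N→G→J = 8+7+9+6 = 30; finish at 30 days.
B has 16 days of float (longest path through it is 14).
The critical path is still L→N→G→J; finish is now 30 days.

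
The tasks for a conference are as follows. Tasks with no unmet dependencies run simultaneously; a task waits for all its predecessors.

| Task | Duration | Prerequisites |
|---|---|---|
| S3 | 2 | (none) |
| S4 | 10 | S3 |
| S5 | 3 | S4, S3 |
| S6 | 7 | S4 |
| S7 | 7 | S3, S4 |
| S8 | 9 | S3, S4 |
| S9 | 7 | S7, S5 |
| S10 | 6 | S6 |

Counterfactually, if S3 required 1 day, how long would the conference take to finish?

The binding path is S3→S4→S7→S9 = 2+10+7+7 = 26; finish at 26 days.
S3 lies on that path, so at 1 day the path becomes 25 days.
That remains the longest chain; total 25 days.

25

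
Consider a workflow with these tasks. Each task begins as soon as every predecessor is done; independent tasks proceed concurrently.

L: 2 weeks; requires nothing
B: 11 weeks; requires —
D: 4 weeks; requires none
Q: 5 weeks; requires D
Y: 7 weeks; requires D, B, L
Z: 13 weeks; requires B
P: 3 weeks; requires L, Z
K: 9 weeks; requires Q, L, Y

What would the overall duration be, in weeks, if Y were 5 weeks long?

27

Critical path before the change: B→Y→K = 11+7+9 = 27 giving 27 weeks.
Y lies on that path, so at 5 weeks the path becomes 25 weeks.
Now B→Z→P = 11+13+3 = 27 is longest, so the finish becomes 27 weeks.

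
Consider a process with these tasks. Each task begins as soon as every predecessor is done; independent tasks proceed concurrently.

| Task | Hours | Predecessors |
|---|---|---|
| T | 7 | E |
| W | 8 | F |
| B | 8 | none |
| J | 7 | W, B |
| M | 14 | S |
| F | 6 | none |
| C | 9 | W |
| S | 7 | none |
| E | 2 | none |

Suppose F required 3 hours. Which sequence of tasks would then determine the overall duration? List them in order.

S, M

Baseline: F→W→C = 6+8+9 = 23 → 23 hours.
F is on the critical path; changing it to 3 makes that path 20 hours.
Now S→M = 7+14 = 21 is longest, so the finish becomes 21 hours.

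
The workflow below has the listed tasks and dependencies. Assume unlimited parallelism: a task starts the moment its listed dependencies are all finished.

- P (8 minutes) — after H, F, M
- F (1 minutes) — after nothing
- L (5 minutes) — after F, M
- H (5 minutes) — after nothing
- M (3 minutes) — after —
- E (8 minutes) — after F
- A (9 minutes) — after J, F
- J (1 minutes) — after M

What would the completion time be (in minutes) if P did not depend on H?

Original critical path: M→J→A = 3+1+9 = 13 ⇒ 13 minutes.
Without H→P, P's earliest start moves from 5 to 3.
New critical path: M→J→A = 3+1+9 = 13 ⇒ 13 minutes.

13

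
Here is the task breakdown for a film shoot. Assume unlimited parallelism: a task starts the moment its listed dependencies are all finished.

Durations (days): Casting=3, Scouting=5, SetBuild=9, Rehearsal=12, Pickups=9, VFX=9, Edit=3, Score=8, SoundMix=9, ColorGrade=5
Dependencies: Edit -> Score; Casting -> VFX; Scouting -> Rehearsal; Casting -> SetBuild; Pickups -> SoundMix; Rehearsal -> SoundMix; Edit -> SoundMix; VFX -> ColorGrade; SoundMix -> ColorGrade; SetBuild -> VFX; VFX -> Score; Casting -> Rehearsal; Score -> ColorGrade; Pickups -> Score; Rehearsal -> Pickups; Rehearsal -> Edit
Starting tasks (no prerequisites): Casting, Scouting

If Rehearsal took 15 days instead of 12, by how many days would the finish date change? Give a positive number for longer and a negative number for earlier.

3

Baseline: Scouting→Rehearsal→Pickups→SoundMix→ColorGrade = 5+12+9+9+5 = 40 → 40 days.
Rehearsal is on the critical path; changing it to 15 makes that path 43 days.
That remains the longest chain; total 43 days.
Change in finish: 43 − 40 = +3 days.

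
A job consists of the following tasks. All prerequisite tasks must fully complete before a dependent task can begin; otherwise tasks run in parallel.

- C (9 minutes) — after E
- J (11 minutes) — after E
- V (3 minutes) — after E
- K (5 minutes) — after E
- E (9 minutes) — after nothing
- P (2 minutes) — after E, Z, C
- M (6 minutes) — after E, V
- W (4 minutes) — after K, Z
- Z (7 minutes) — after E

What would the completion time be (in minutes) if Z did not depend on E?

20

With the dependency in place, E→J = 9+11 = 20 sets the finish at 20 minutes.
Without E→Z, Z's earliest start moves from 9 to 0.
After: E→J = 9+11 = 20 → 20 minutes.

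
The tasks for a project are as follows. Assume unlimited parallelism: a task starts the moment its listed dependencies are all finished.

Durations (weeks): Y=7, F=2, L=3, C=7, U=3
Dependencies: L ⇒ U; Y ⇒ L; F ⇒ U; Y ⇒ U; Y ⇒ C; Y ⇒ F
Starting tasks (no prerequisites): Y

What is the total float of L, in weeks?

1

Critical path: Y→C = 7+7 = 14, so the finish is 14 weeks.
Longest path through L: 13 weeks (earliest finish 10, latest finish 11).
Slack of L = 8 − 7 = 1 week.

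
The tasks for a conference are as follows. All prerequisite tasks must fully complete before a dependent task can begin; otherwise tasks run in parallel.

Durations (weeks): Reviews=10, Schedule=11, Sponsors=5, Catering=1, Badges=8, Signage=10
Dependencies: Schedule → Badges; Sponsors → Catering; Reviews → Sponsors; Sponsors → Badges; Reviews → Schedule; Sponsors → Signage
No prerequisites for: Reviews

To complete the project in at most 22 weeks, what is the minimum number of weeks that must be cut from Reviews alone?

Current finish: 29 weeks; target: 22.
Reviews is on every critical path, so each week cut from Reviews cuts the finish by one (this holds down to a finish of 20).
Need 29 − 22 = 7 weeks off Reviews → Reviews becomes 3 weeks, finish becomes 22.

7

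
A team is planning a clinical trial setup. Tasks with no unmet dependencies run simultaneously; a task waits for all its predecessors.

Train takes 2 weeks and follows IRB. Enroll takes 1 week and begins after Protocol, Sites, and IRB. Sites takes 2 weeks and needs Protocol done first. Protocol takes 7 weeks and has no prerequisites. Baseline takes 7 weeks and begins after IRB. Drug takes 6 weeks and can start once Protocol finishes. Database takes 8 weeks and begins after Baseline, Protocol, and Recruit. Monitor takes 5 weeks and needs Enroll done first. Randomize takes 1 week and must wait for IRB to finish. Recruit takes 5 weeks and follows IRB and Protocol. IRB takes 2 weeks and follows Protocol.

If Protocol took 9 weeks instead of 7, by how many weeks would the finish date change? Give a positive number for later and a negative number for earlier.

2

Critical path before the change: Protocol→IRB→Baseline→Database = 7+2+7+8 = 24 giving 24 weeks.
Since Protocol is critical, the +2 change carries straight to that chain (now 26 weeks).
No other chain overtakes it, so the finish is 26 weeks.
Change in finish: 26 − 24 = +2 weeks.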